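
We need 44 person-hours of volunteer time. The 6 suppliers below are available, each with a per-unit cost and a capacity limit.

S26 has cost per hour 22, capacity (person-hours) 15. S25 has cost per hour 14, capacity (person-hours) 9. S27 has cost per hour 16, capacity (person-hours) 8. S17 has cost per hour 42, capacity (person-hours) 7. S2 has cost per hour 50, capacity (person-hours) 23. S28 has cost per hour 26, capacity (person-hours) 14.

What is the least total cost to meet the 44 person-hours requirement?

Use suppliers in increasing cost order.
S25 (14): use full 9 — 35 person-hours to go.
S27 at 16: take all 8 person-hours — 27 still needed.
S26 (22): use full 15 — 12 person-hours to go.
Take 12 from S28 at 26 to finish.
S17, S2: unused.
Cost = 9×14 + 8×16 + 15×22 + 12×26 = 896.

896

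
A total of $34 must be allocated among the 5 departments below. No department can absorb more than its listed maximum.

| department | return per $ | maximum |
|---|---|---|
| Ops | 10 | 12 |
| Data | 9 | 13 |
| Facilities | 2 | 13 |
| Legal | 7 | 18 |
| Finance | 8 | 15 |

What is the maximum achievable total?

309

Rank by return per $: Ops 10 > Data 9 > Finance 8 > Legal 7 > Facilities 2.
Ops takes 12 to reach its cap of 12 ; 22 left.
Give Data 13 to hit its cap of 13 ; 9 left.
Finance has room for 15 but only 9 remain, so it gets 9.
Total = 10×12 + 9×13 + 8×9 = 309.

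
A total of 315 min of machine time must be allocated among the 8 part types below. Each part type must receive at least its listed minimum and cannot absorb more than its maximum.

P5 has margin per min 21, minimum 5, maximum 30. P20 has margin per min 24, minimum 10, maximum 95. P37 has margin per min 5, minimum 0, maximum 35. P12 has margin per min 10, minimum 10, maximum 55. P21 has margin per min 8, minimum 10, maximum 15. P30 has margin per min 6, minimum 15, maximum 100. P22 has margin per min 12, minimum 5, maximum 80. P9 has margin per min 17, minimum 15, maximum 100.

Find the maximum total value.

5540

Meeting every minimum uses 5+10+0+10+10+15+5+15 = 70 min, leaving 245.
Rank by margin per min: P20 24 > P5 21 > P9 17 > P22 12 > P12 10 > P21 8 > P30 6 > P37 5.
P20: +85 to 95 (cap) → 160 left.
P5: +25 to 30 (cap) → 135 left.
P9 takes 85 more to reach its cap of 100 → 50 left.
P22 has room for 75 more but only 50 remain, so it gets 55.
Total = 21×30 + 24×95 + 10×10 + 8×10 + 6×15 + 12×55 + 17×100 = 5540.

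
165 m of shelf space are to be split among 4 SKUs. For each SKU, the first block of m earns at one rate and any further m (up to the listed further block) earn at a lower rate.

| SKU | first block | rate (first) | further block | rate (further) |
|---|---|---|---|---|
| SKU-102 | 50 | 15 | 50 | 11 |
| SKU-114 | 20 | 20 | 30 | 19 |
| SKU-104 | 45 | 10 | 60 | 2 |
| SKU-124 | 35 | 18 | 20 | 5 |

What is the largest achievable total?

2680

Rank every tier by rate: SKU-114/tier1 20 > SKU-114/tier2 19 > SKU-124/tier1 18 > SKU-102/tier1 15 > SKU-102/tier2 11 > SKU-104/tier1 10 > SKU-124/tier2 5 > SKU-104/tier2 2.
SKU-114/tier1 (20): +20 — 145 left.
Fill SKU-114 tier2 block (30 at 19) — 115 left.
SKU-124/tier1 (18): +35 — 80 left.
SKU-102/tier1 (15): +50 — 30 left.
SKU-102/tier2: +30 of 50 at 11; pool empty.
Total = 20×20 + 19×30 + 18×35 + 15×50 + 11×30 = 2680.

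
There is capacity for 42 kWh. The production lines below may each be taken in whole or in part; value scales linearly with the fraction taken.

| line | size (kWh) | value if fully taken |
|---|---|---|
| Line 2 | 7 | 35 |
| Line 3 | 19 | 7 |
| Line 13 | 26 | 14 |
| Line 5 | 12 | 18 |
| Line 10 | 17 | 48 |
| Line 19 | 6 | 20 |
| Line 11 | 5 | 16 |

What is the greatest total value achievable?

129.5

Rank by value-to-size ratio: Line 2 35/7≈5, Line 19 20/6≈3.33, Line 11 16/5≈3.2, Line 10 48/17≈2.82, Line 5 18/12≈1.5, Line 13 14/26≈0.538, Line 3 7/19≈0.368.
Line 2: take in full, 7 kWh for value 35 ; 35 left.
Take all of Line 19 (6 kWh, value 20) ; 29 kWh left.
Line 11: take in full, 5 kWh for value 16 ; 24 left.
All 17 kWh of Line 10 fit (value 48) ; 7 remain.
7 kWh left: a 7/12 share of Line 5 gives 18×7/12 = 10.5.
Total value = 129.5.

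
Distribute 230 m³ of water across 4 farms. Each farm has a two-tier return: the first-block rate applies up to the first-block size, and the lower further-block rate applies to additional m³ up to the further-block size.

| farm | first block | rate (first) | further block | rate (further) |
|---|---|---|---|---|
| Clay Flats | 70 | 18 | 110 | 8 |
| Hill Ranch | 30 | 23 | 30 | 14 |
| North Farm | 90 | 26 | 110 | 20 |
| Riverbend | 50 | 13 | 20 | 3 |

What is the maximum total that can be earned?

Treat each block as its own option and order by rate: North Farm/tier1 26 > Hill Ranch/tier1 23 > North Farm/tier2 20 > Clay Flats/tier1 18 > Hill Ranch/tier2 14 > Riverbend/tier1 13 > Clay Flats/tier2 8 > Riverbend/tier2 3.
Fill North Farm tier1 block (90 at 26) ; 140 left.
Hill Ranch tier1 at 23: fill all 30 ; 110 left.
North Farm tier2 at 20: fill all 110 ; 0 left.
Total = 26×90 + 23×30 + 20×110 = 5230.

5230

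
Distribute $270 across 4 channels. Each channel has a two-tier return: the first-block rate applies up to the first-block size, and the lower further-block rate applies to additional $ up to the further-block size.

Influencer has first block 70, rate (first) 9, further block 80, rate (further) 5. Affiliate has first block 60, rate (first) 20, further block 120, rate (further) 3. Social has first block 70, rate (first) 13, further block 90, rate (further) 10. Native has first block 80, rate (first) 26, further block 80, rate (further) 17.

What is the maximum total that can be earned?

5290

Treat each block as its own option and order by rate: Native/tier1 26 > Affiliate/tier1 20 > Native/tier2 17 > Social/tier1 13 > Social/tier2 10 > Influencer/tier1 9 > Influencer/tier2 5 > Affiliate/tier2 3.
Native/tier1 (26): +80 ; 190 left.
Fill Affiliate tier1 block (60 at 20) ; 130 left.
Native/tier2 (17): +80 ; 50 left.
Social tier1 at 13: only 50 left, fill 50.
Total = 26×80 + 20×60 + 17×80 + 13×50 = 5290.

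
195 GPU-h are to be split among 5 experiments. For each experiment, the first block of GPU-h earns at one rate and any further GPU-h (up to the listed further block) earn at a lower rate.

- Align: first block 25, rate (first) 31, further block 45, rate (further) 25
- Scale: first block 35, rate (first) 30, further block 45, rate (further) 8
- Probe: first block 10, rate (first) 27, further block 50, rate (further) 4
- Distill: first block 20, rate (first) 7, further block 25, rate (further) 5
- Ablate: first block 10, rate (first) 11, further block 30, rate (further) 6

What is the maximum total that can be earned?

3860

Order all 10 blocks by rate: Align/T1 31 > Scale/T1 30 > Probe/T1 27 > Align/T2 25 > Ablate/T1 11 > Scale/T2 8 > Distill/T1 7 > Ablate/T2 6 > Distill/T2 5 > Probe/T2 4.
Align/T1 (31): +25 ; 170 left.
Scale T1 at 30: fill all 35 ; 135 left.
Fill Probe T1 block (10 at 27) ; 125 left.
Align T2 at 25: fill all 45 ; 80 left.
Ablate/T1 (11): +10 ; 70 left.
Scale T2 at 8: fill all 45 ; 25 left.
Distill/T1 (7): +20 ; 5 left.
Ablate T2 at 6: only 5 left, fill 5.
Total = 31×25 + 30×35 + 27×10 + 25×45 + 11×10 + 8×45 + 7×20 + 6×5 = 3860.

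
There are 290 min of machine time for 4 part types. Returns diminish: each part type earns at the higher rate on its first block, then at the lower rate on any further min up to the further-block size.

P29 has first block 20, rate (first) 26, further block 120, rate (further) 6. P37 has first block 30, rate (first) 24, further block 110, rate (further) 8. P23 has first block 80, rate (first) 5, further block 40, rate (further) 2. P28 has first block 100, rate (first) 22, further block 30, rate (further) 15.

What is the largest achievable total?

Order all 8 blocks by rate: P29/tier1 26 > P37/tier1 24 > P28/tier1 22 > P28/tier2 15 > P37/tier2 8 > P29/tier2 6 > P23/tier1 5 > P23/tier2 2.
P29 tier1 at 26: fill all 20 — 270 left.
Fill P37 tier1 block (30 at 24) — 240 left.
Fill P28 tier1 block (100 at 22) — 140 left.
P28 tier2 at 15: fill all 30 — 110 left.
P37/tier2 (8): +110 — 0 left.
Total = 26×20 + 24×30 + 22×100 + 15×30 + 8×110 = 4770.

4770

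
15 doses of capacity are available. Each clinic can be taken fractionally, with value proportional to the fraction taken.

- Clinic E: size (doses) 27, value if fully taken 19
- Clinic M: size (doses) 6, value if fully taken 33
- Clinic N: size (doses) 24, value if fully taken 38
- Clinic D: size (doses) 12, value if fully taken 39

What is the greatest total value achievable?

62.25

Rank by value-to-size ratio: Clinic M 33/6≈5.5, Clinic D 39/12≈3.25, Clinic N 38/24≈1.58, Clinic E 19/27≈0.704.
Take all of Clinic M (6 doses, value 33) → 9 doses left.
Fill the last 9 doses with part of Clinic D: 9/12 of it earns 29.25.
Total value = 62.25.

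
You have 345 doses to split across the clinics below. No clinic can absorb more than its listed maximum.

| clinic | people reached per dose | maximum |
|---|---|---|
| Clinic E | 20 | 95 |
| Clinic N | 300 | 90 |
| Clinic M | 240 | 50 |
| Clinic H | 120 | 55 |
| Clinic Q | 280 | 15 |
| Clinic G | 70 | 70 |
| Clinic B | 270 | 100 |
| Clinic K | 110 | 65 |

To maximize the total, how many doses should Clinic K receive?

Order the clinics by people reached per dose: Clinic N 300 > Clinic Q 280 > Clinic B 270 > Clinic M 240 > Clinic H 120 > Clinic K 110 > Clinic G 70 > Clinic E 20.
Give Clinic N 90 to hit its cap of 90 — 255 left.
Clinic Q: +15 to 15 (cap) — 240 left.
Give Clinic B 100 to hit its cap of 100 — 140 left.
Clinic M takes 50 to reach its cap of 50 — 90 left.
Clinic H takes 55 to reach its cap of 55 — 35 left.
Only 35 left; Clinic K takes them to reach 35.

35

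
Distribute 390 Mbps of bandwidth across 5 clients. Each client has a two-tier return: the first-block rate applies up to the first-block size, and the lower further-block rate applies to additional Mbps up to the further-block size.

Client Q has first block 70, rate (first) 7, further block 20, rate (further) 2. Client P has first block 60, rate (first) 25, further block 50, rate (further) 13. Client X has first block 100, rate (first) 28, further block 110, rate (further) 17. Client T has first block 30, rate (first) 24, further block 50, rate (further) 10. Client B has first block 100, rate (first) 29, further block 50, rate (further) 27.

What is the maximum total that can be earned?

10120

Order all 10 blocks by rate: Client B/first 29 > Client X/first 28 > Client B/second 27 > Client P/first 25 > Client T/first 24 > Client X/second 17 > Client P/second 13 > Client T/second 10 > Client Q/first 7 > Client Q/second 2.
Client B first at 29: fill all 100 ; 290 left.
Fill Client X first block (100 at 28) ; 190 left.
Client B second at 27: fill all 50 ; 140 left.
Fill Client P first block (60 at 25) ; 80 left.
Fill Client T first block (30 at 24) ; 50 left.
Client X/second: +50 of 110 at 17; pool empty.
Total = 29×100 + 28×100 + 27×50 + 25×60 + 24×30 + 17×50 = 10120.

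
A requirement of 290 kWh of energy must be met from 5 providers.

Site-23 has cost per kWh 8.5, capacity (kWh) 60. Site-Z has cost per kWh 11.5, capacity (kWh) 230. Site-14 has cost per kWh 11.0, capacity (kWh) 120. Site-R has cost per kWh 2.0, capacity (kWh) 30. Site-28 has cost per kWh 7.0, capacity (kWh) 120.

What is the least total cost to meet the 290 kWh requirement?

2290

Cheapest first:
Site-R at 2.0: take all 30 kWh → 260 still needed.
Take 120 from Site-28 at 7.0 → need 140 more.
Site-23 at 8.5: take all 60 kWh → 80 still needed.
Site-14 (11.0): take the remaining 80 → done.
Site-Z: unused.
Cost = 30×2.0 + 120×7.0 + 60×8.5 + 80×11.0 = 2290.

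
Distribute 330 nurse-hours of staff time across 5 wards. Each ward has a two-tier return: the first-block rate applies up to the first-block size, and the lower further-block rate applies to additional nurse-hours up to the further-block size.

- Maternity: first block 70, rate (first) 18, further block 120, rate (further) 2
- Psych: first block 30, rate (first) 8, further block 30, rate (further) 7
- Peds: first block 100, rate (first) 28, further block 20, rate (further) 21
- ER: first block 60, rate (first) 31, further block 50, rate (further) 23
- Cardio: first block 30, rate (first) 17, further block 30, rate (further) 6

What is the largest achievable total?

8000

Treat each block as its own option and order by rate: ER/first 31 > Peds/first 28 > ER/second 23 > Peds/second 21 > Maternity/first 18 > Cardio/first 17 > Psych/first 8 > Psych/second 7 > Cardio/second 6 > Maternity/second 2.
ER/first (31): +60 — 270 left.
Fill Peds first block (100 at 28) — 170 left.
ER/second (23): +50 — 120 left.
Fill Peds second block (20 at 21) — 100 left.
Fill Maternity first block (70 at 18) — 30 left.
Cardio first at 17: fill all 30 — 0 left.
Total = 31×60 + 28×100 + 23×50 + 21×20 + 18×70 + 17×30 = 8000.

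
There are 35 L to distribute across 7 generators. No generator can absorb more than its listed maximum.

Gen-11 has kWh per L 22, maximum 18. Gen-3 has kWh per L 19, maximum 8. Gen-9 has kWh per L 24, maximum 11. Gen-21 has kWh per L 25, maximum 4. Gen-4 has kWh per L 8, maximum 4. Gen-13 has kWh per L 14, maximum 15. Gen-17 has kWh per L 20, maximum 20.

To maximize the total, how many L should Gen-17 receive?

Highest kWh per L first: Gen-21 25 > Gen-9 24 > Gen-11 22 > Gen-17 20 > Gen-3 19 > Gen-13 14 > Gen-4 8.
Gen-21 takes 4 to reach its cap of 4 — 31 left.
Gen-9 takes 11 to reach its cap of 11 — 20 left.
Gen-11: +18 to 18 (cap) — 2 left.
Only 2 left; Gen-17 takes them to reach 2.

2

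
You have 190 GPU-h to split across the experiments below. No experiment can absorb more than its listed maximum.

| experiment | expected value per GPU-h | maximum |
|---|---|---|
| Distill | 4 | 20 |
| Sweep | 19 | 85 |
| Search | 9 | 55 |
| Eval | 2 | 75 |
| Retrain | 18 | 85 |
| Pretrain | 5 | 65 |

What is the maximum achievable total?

3325

Order the experiments by expected value per GPU-h: Sweep 19 > Retrain 18 > Search 9 > Pretrain 5 > Distill 4 > Eval 2.
Sweep takes 85 to reach its cap of 85 ; 105 left.
Give Retrain 85 to hit its cap of 85 ; 20 left.
Search has room for 55 but only 20 remain, so it gets 20.
Total = 19×85 + 9×20 + 18×85 = 3325.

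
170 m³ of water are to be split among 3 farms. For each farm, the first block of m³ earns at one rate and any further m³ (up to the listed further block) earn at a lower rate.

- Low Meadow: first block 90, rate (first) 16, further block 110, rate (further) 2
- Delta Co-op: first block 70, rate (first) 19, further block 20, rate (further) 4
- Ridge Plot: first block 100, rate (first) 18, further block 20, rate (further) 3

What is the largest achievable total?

Order all 6 blocks by rate: Delta Co-op/tier1 19 > Ridge Plot/tier1 18 > Low Meadow/tier1 16 > Delta Co-op/tier2 4 > Ridge Plot/tier2 3 > Low Meadow/tier2 2.
Delta Co-op tier1 at 19: fill all 70 — 100 left.
Fill Ridge Plot tier1 block (100 at 18) — 0 left.
Total = 19×70 + 18×100 = 3130.

3130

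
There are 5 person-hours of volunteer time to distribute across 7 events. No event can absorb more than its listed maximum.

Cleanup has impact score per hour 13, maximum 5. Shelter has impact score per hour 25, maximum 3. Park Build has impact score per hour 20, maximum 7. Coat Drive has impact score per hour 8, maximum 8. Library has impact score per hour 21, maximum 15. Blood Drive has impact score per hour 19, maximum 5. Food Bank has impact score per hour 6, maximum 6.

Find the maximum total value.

117

Highest impact score per hour first: Shelter 25 > Library 21 > Park Build 20 > Blood Drive 19 > Cleanup 13 > Coat Drive 8 > Food Bank 6.
Shelter takes 3 to reach its cap of 3 ; 2 left.
Library: +2 (room for 15) → 2. Pool exhausted.
Total = 25×3 + 21×2 = 117.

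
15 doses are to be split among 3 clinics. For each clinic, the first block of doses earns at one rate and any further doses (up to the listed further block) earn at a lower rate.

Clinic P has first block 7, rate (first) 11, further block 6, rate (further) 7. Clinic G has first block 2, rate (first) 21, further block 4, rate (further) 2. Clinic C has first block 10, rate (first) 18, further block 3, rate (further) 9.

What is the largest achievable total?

255

Rank every tier by rate: Clinic G/first 21 > Clinic C/first 18 > Clinic P/first 11 > Clinic C/second 9 > Clinic P/second 7 > Clinic G/second 2.
Clinic G first at 21: fill all 2 — 13 left.
Clinic C/first (18): +10 — 3 left.
Clinic P first at 11: only 3 left, fill 3.
Total = 21×2 + 18×10 + 11×3 = 255.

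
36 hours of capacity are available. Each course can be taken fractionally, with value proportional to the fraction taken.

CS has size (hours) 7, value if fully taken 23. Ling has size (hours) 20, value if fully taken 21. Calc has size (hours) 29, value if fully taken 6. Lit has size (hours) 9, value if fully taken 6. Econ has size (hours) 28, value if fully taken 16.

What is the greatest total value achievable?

Best value per unit of size first: CS 23/7≈3.29, Ling 21/20≈1.05, Lit 6/9≈0.667, Econ 16/28≈0.571, Calc 6/29≈0.207.
All 7 hours of CS fit (value 23) — 29 remain.
Ling: take in full, 20 hours for value 21 — 9 left.
Take all of Lit (9 hours, value 6) — 0 hours left.
Total value = 50.

50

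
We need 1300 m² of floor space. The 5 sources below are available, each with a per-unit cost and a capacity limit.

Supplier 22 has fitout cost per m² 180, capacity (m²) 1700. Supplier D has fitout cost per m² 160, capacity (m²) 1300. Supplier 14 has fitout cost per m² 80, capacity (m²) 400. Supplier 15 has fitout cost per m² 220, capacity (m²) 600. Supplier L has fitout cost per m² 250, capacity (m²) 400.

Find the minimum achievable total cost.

Fill from the cheapest source first.
Take 400 from Supplier 14 at 80 — need 900 more.
Supplier D (160): take the remaining 900 — done.
Supplier 22, Supplier 15, Supplier L: unused.
Cost = 400×80 + 900×160 = 176000.

176000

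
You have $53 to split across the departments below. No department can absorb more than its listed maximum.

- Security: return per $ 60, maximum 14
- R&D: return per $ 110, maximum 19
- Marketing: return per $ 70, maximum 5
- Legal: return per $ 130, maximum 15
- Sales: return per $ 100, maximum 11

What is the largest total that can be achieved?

Rank by return per $: Legal 130 > R&D 110 > Sales 100 > Marketing 70 > Security 60.
Legal: +15 to 15 (cap) ; 38 left.
Give R&D 19 to hit its cap of 19 ; 19 left.
Give Sales 11 to hit its cap of 11 ; 8 left.
Marketing: +5 to 5 (cap) ; 3 left.
Only 3 left; Security takes them to reach 3.
Total = 60×3 + 110×19 + 70×5 + 130×15 + 100×11 = 5670.

5670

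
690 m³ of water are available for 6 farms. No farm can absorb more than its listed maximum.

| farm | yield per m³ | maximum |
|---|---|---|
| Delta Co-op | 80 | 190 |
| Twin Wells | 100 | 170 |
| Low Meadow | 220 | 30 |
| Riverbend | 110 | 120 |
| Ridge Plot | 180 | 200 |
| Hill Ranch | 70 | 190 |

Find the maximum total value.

86400

Highest yield per m³ first: Low Meadow 220 > Ridge Plot 180 > Riverbend 110 > Twin Wells 100 > Delta Co-op 80 > Hill Ranch 70.
Give Low Meadow 30 to hit its cap of 30 ; 660 left.
Give Ridge Plot 200 to hit its cap of 200 ; 460 left.
Riverbend takes 120 to reach its cap of 120 ; 340 left.
Twin Wells: +170 to 170 (cap) ; 170 left.
Delta Co-op: +170 (room for 190) → 170. Pool exhausted.
Total = 80×170 + 100×170 + 220×30 + 110×120 + 180×200 = 86400.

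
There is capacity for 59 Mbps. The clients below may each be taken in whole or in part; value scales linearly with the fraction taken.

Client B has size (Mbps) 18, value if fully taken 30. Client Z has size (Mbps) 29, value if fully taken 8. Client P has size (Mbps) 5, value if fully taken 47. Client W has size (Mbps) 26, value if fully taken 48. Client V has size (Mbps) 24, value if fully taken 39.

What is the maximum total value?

Sort by value density: Client P 47/5≈9.4, Client W 48/26≈1.85, Client B 30/18≈1.67, Client V 39/24≈1.62, Client Z 8/29≈0.276.
Client P: take in full, 5 Mbps for value 47 → 54 left.
Take all of Client W (26 Mbps, value 48) → 28 Mbps left.
Take all of Client B (18 Mbps, value 30) → 10 Mbps left.
Fill the last 10 Mbps with part of Client V: 10/24 of it earns 16.25.
Total value = 141.25.

141.25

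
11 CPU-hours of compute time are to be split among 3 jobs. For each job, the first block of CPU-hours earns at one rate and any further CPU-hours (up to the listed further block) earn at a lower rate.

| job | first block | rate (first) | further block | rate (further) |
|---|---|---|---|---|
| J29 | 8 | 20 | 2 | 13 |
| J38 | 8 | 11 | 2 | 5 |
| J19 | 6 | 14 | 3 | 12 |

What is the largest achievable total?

Order all 6 blocks by rate: J29/tier1 20 > J19/tier1 14 > J29/tier2 13 > J19/tier2 12 > J38/tier1 11 > J38/tier2 5.
J29 tier1 at 20: fill all 8 — 3 left.
J19/tier1: +3 of 6 at 14; pool empty.
Total = 20×8 + 14×3 = 202.

202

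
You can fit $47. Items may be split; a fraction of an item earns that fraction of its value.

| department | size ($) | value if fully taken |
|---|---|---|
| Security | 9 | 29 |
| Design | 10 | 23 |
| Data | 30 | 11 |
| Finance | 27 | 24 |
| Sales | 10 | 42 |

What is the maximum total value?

Rank by value-to-size ratio: Sales 42/10≈4.2, Security 29/9≈3.22, Design 23/10≈2.3, Finance 24/27≈0.889, Data 11/30≈0.367.
All 10 $ of Sales fit (value 42) ; 37 remain.
All 9 $ of Security fit (value 29) ; 28 remain.
All 10 $ of Design fit (value 23) ; 18 remain.
Fill the last 18 $ with part of Finance: 18/27 of it earns 16.
Total value = 110.

110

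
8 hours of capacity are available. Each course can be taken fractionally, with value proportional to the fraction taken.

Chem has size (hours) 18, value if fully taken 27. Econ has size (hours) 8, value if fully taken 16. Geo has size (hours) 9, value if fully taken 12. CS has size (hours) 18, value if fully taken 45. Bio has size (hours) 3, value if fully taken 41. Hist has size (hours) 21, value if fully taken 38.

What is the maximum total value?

Sort by value density: Bio 41/3≈13.7, CS 45/18≈2.5, Econ 16/8≈2, Hist 38/21≈1.81, Chem 27/18≈1.5, Geo 12/9≈1.33.
Take all of Bio (3 hours, value 41) — 5 hours left.
Only 5 hours remain; take 5/18 of CS for value 45×5/18 = 12.5.
Total value = 53.5.

53.5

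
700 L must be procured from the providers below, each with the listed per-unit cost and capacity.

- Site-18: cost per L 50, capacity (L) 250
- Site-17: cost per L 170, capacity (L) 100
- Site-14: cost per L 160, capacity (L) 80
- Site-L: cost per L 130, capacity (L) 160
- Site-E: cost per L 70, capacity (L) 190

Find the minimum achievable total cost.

Use providers in increasing cost order.
Site-18 (50): use full 250 — 450 L to go.
Site-E (70): use full 190 — 260 L to go.
Take 160 from Site-L at 130 — need 100 more.
Site-14 at 160: take all 80 L — 20 still needed.
Site-17 (170): take the remaining 20 — done.
Cost = 250×50 + 190×70 + 160×130 + 80×160 + 20×170 = 62800.

62800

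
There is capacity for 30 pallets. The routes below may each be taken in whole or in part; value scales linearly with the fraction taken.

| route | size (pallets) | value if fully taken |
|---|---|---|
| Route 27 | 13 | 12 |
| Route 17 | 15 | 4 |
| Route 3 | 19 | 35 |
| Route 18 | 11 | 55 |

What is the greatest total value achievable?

90

Best value per unit of size first: Route 18 55/11≈5, Route 3 35/19≈1.84, Route 27 12/13≈0.923, Route 17 4/15≈0.267.
Route 18: take in full, 11 pallets for value 55 — 19 left.
All 19 pallets of Route 3 fit (value 35) — 0 remain.
Total value = 90.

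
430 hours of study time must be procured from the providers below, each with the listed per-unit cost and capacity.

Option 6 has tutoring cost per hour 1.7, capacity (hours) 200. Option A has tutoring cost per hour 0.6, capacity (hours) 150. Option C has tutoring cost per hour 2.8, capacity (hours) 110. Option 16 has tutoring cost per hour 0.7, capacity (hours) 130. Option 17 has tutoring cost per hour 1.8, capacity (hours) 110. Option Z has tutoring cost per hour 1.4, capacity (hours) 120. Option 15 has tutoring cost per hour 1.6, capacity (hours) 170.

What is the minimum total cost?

397

Fill from the cheapest provider first.
Option A at 0.6: take all 150 hours ; 280 still needed.
Option 16 (0.7): use full 130 ; 150 hours to go.
Option Z (1.4): use full 120 ; 30 hours to go.
Take 30 from Option 15 at 1.6 to finish.
Option 6, Option 17, Option C: unused.
Cost = 150×0.6 + 130×0.7 + 120×1.4 + 30×1.6 = 397.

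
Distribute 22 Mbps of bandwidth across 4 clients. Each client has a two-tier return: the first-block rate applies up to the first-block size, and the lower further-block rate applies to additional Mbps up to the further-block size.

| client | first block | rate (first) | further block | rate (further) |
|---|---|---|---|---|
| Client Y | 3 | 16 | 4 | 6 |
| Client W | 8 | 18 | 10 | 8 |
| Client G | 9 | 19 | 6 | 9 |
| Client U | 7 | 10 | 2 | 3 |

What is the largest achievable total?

383

Treat each block as its own option and order by rate: Client G/tier1 19 > Client W/tier1 18 > Client Y/tier1 16 > Client U/tier1 10 > Client G/tier2 9 > Client W/tier2 8 > Client Y/tier2 6 > Client U/tier2 3.
Fill Client G tier1 block (9 at 19) — 13 left.
Client W/tier1 (18): +8 — 5 left.
Client Y tier1 at 16: fill all 3 — 2 left.
2 remain; put them into Client U tier1 at 10.
Total = 19×9 + 18×8 + 16×3 + 10×2 = 383.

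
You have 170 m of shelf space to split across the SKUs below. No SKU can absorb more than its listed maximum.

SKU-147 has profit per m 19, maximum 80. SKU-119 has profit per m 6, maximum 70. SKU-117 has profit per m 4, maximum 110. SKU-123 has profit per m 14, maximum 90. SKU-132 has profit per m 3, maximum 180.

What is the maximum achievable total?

2780

Order the SKUs by profit per m: SKU-147 19 > SKU-123 14 > SKU-119 6 > SKU-117 4 > SKU-132 3.
SKU-147 takes 80 to reach its cap of 80 — 90 left.
SKU-123: +90 to 90 (cap) — 0 left.
Total = 19×80 + 14×90 = 2780.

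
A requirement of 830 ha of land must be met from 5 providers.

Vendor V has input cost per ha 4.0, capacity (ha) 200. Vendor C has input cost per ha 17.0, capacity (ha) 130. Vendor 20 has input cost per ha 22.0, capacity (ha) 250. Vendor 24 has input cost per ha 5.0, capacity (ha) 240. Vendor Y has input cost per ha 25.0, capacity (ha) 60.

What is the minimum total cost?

9960

Use providers in increasing cost order.
Take 200 from Vendor V at 4.0 ; need 630 more.
Vendor 24 (5.0): use full 240 ; 390 ha to go.
Vendor C at 17.0: take all 130 ha ; 260 still needed.
Take 250 from Vendor 20 at 22.0 ; need 10 more.
Take 10 from Vendor Y at 25.0 to finish.
Cost = 200×4.0 + 240×5.0 + 130×17.0 + 250×22.0 + 10×25.0 = 9960.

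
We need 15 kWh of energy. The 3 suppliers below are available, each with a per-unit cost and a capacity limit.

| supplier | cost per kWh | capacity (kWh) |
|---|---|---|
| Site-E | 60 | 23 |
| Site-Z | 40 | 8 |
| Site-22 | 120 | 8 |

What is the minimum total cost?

Cheapest first:
Site-Z at 40: take all 8 kWh → 7 still needed.
Take 7 from Site-E at 60 to finish.
Site-22: unused.
Cost = 8×40 + 7×60 = 740.

740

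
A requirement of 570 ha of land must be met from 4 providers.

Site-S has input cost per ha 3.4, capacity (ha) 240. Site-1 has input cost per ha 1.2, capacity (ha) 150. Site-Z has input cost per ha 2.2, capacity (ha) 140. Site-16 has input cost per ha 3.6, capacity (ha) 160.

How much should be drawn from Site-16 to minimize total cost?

40

Fill from the cheapest provider first.
Site-1 (1.2): use full 150 — 420 ha to go.
Site-Z at 2.2: take all 140 ha — 280 still needed.
Take 240 from Site-S at 3.4 — need 40 more.
Site-16 (3.6): take the remaining 40 — done.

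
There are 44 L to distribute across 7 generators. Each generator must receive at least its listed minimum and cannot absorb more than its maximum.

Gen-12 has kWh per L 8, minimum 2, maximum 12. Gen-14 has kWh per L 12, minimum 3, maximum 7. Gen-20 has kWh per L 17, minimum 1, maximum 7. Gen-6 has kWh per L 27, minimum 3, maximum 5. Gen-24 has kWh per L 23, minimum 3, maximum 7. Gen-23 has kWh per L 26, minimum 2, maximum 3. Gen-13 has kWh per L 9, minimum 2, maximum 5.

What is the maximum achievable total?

Meeting every minimum uses 2+3+1+3+3+2+2 = 16 L, leaving 28.
Rank by kWh per L: Gen-6 27 > Gen-23 26 > Gen-24 23 > Gen-20 17 > Gen-14 12 > Gen-13 9 > Gen-12 8.
Gen-6 takes 2 more to reach its cap of 5 ; 26 left.
Gen-23 takes 1 more to reach its cap of 3 ; 25 left.
Give Gen-24 4 more to hit its cap of 7 ; 21 left.
Gen-20 takes 6 more to reach its cap of 7 ; 15 left.
Gen-14 takes 4 more to reach its cap of 7 ; 11 left.
Gen-13 takes 3 more to reach its cap of 5 ; 8 left.
Only 8 left; Gen-12 takes them to reach 10.
Total = 8×10 + 12×7 + 17×7 + 27×5 + 23×7 + 26×3 + 9×5 = 702.

702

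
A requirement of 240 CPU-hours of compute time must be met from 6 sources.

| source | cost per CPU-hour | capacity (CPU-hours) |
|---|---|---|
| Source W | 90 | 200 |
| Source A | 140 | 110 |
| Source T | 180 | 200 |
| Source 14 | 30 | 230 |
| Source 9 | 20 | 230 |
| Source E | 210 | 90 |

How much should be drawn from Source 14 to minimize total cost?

10

Use sources in increasing cost order.
Source 9 (20): use full 230 → 10 CPU-hours to go.
Take 10 from Source 14 at 30 to finish.
Source W, Source A, Source T, Source E: unused.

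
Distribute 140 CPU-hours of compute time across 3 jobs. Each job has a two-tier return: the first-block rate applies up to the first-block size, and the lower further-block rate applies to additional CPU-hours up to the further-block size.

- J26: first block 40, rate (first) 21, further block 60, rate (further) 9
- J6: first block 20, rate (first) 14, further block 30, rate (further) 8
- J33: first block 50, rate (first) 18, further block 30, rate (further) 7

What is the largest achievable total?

2290

Order all 6 blocks by rate: J26/tier1 21 > J33/tier1 18 > J6/tier1 14 > J26/tier2 9 > J6/tier2 8 > J33/tier2 7.
J26 tier1 at 21: fill all 40 → 100 left.
J33/tier1 (18): +50 → 50 left.
J6/tier1 (14): +20 → 30 left.
30 remain; put them into J26 tier2 at 9.
Total = 21×40 + 18×50 + 14×20 + 9×30 = 2290.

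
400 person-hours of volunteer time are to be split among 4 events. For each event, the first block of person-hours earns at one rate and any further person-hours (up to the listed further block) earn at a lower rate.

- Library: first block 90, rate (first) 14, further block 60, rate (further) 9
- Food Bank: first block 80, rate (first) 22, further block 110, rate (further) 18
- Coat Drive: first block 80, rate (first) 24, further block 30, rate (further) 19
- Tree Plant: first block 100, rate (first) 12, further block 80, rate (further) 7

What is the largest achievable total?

7610

Rank every tier by rate: Coat Drive/T1 24 > Food Bank/T1 22 > Coat Drive/T2 19 > Food Bank/T2 18 > Library/T1 14 > Tree Plant/T1 12 > Library/T2 9 > Tree Plant/T2 7.
Coat Drive T1 at 24: fill all 80 — 320 left.
Food Bank/T1 (22): +80 — 240 left.
Fill Coat Drive T2 block (30 at 19) — 210 left.
Food Bank/T2 (18): +110 — 100 left.
Library T1 at 14: fill all 90 — 10 left.
10 remain; put them into Tree Plant T1 at 12.
Total = 24×80 + 22×80 + 19×30 + 18×110 + 14×90 + 12×10 = 7610.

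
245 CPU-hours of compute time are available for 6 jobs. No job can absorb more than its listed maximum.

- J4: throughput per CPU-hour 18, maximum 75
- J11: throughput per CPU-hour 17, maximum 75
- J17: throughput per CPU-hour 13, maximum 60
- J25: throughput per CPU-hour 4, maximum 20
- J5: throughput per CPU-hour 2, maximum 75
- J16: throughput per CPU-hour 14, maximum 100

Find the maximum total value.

Highest throughput per CPU-hour first: J4 18 > J11 17 > J16 14 > J17 13 > J25 4 > J5 2.
J4: +75 to 75 (cap) — 170 left.
Give J11 75 to hit its cap of 75 — 95 left.
J16 has room for 100 but only 95 remain, so it gets 95.
Total = 18×75 + 17×75 + 14×95 = 3955.

3955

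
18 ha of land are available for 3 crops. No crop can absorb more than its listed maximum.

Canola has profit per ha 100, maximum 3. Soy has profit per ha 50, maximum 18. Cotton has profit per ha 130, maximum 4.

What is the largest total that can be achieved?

1370

Rank by profit per ha: Cotton 130 > Canola 100 > Soy 50.
Cotton takes 4 to reach its cap of 4 ; 14 left.
Canola takes 3 to reach its cap of 3 ; 11 left.
Soy has room for 18 but only 11 remain, so it gets 11.
Total = 100×3 + 50×11 + 130×4 = 1370.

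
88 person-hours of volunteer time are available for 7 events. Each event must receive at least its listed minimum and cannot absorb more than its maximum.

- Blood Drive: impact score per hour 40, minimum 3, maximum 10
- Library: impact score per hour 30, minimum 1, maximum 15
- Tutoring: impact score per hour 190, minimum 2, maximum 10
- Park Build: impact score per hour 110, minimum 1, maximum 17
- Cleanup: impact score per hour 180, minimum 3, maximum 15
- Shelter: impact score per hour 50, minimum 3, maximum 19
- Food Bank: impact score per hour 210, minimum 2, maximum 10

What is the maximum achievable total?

10130

Meeting every minimum uses 3+1+2+1+3+3+2 = 15 person-hours, leaving 73.
Highest impact score per hour first: Food Bank 210 > Tutoring 190 > Cleanup 180 > Park Build 110 > Shelter 50 > Blood Drive 40 > Library 30.
Food Bank: +8 to 10 (cap) ; 65 left.
Give Tutoring 8 more to hit its cap of 10 ; 57 left.
Give Cleanup 12 more to hit its cap of 15 ; 45 left.
Park Build: +16 to 17 (cap) ; 29 left.
Shelter: +16 to 19 (cap) ; 13 left.
Blood Drive: +7 to 10 (cap) ; 6 left.
Library has room for 14 more but only 6 remain, so it gets 7.
Total = 40×10 + 30×7 + 190×10 + 110×17 + 180×15 + 50×19 + 210×10 = 10130.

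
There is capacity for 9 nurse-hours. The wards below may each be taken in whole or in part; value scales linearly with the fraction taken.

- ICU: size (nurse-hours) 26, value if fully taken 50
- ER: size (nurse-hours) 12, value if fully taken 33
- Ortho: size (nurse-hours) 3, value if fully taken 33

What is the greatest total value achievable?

Best value per unit of size first: Ortho 33/3≈11, ER 33/12≈2.75, ICU 50/26≈1.92.
Ortho: take in full, 3 nurse-hours for value 33 → 6 left.
Fill the last 6 nurse-hours with part of ER: 6/12 of it earns 16.5.
Total value = 49.5.

49.5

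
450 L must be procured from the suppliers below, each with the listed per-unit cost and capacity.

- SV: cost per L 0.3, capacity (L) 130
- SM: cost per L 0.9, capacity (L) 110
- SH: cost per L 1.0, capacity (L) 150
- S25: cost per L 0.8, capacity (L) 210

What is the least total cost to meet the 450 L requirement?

306

Fill from the cheapest supplier first.
SV (0.3): use full 130 ; 320 L to go.
Take 210 from S25 at 0.8 ; need 110 more.
SM (0.9): use full 110 ; 0 L to go.
SH: unused.
Cost = 130×0.3 + 210×0.8 + 110×0.9 = 306.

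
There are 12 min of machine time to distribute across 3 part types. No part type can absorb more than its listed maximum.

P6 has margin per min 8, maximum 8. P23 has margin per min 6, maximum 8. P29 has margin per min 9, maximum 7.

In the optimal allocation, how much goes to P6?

5

Order the part types by margin per min: P29 9 > P6 8 > P23 6.
P29: +7 to 7 (cap) — 5 left.
P6 has room for 8 but only 5 remain, so it gets 5.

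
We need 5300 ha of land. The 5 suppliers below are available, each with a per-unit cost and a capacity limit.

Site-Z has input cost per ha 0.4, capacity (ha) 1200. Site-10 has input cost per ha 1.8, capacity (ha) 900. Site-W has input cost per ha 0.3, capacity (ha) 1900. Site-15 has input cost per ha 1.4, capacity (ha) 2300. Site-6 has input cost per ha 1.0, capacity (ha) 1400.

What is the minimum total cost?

3570

Cheapest first:
Site-W (0.3): use full 1900 — 3400 ha to go.
Site-Z at 0.4: take all 1200 ha — 2200 still needed.
Site-6 (1.0): use full 1400 — 800 ha to go.
Take 800 from Site-15 at 1.4 to finish.
Site-10: unused.
Cost = 1900×0.3 + 1200×0.4 + 1400×1.0 + 800×1.4 = 3570.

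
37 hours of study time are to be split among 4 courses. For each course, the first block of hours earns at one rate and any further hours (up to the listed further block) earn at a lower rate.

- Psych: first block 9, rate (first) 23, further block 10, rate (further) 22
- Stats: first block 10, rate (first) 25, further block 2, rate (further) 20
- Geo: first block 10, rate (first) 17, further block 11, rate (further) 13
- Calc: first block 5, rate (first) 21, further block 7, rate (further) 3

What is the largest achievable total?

839

Treat each block as its own option and order by rate: Stats/first 25 > Psych/first 23 > Psych/second 22 > Calc/first 21 > Stats/second 20 > Geo/first 17 > Geo/second 13 > Calc/second 3.
Stats/first (25): +10 — 27 left.
Fill Psych first block (9 at 23) — 18 left.
Psych/second (22): +10 — 8 left.
Calc first at 21: fill all 5 — 3 left.
Stats second at 20: fill all 2 — 1 left.
Geo first at 17: only 1 left, fill 1.
Total = 25×10 + 23×9 + 22×10 + 21×5 + 20×2 + 17×1 = 839.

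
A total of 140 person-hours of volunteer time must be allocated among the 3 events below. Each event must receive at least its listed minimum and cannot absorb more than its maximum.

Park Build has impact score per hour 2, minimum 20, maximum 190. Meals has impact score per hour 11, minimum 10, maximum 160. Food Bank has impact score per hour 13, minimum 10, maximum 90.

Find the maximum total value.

1540

Meeting every minimum uses 20+10+10 = 40 person-hours, leaving 100.
Order the events by impact score per hour: Food Bank 13 > Meals 11 > Park Build 2.
Give Food Bank 80 more to hit its cap of 90 — 20 left.
Meals has room for 150 more but only 20 remain, so it gets 30.
Total = 2×20 + 11×30 + 13×90 = 1540.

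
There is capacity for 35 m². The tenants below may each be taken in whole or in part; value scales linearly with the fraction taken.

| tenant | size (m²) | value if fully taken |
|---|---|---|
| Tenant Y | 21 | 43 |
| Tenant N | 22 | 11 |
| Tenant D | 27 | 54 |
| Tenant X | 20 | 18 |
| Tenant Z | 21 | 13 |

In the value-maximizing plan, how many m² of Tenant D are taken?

14

Sort by value density: Tenant Y 43/21≈2.05, Tenant D 54/27≈2, Tenant X 18/20≈0.9, Tenant Z 13/21≈0.619, Tenant N 11/22≈0.5.
Take all of Tenant Y (21 m², value 43) → 14 m² left.
Only 14 m² remain; take 14/27 of Tenant D for value 54×14/27 = 28.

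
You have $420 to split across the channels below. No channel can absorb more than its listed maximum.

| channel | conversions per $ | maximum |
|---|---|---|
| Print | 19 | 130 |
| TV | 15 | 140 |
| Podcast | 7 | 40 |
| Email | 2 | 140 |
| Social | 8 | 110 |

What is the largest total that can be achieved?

5730

Order the channels by conversions per $: Print 19 > TV 15 > Social 8 > Podcast 7 > Email 2.
Print: +130 to 130 (cap) ; 290 left.
TV takes 140 to reach its cap of 140 ; 150 left.
Social: +110 to 110 (cap) ; 40 left.
Give Podcast 40 to hit its cap of 40 ; 0 left.
Total = 19×130 + 15×140 + 7×40 + 8×110 = 5730.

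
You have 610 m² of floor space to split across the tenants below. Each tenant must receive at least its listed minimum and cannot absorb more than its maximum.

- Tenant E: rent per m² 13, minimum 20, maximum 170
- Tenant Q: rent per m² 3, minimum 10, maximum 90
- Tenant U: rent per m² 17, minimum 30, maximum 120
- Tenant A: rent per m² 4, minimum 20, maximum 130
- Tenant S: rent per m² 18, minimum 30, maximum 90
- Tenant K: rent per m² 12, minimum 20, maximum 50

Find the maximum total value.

7140

Meeting every minimum uses 20+10+30+20+30+20 = 130 m², leaving 480.
Rank by rent per m²: Tenant S 18 > Tenant U 17 > Tenant E 13 > Tenant K 12 > Tenant A 4 > Tenant Q 3.
Tenant S takes 60 more to reach its cap of 90 ; 420 left.
Give Tenant U 90 more to hit its cap of 120 ; 330 left.
Give Tenant E 150 more to hit its cap of 170 ; 180 left.
Tenant K takes 30 more to reach its cap of 50 ; 150 left.
Give Tenant A 110 more to hit its cap of 130 ; 40 left.
Only 40 left; Tenant Q takes them to reach 50.
Total = 13×170 + 3×50 + 17×120 + 4×130 + 18×90 + 12×50 = 7140.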